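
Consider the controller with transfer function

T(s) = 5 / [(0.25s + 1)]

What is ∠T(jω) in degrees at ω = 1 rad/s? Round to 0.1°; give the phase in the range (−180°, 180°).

At ω = 1 rad/s:
pole (1 + j1·0.25) = 1 + j0.25 → |·| ≈ 1.0308, ∠ ≈ 14.04°
∠T = (0°) − (14.04°) = -14.04°

-14.0°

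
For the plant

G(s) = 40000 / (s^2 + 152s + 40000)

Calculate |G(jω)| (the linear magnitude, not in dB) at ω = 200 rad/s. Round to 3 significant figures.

At s = jω = j200:
quadratic: (j200)² + 152·j200 + 40000 = 0 + j30400 → |·| ≈ 30400, ∠ ≈ 90.00°
|G| = 40000 / 30400 ≈ 1.3158

1.32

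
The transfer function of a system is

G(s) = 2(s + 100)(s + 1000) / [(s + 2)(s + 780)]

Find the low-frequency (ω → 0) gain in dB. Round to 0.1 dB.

G(0) = 2·100·1000 / (2·780) ≈ 128.21
20 log₁₀(128.21) ≈ 42.16 dB

42.2 dB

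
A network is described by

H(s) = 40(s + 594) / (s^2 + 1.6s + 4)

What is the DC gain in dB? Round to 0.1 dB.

H(0) = 40·594 / 4 = 5940
20 log₁₀(5940) ≈ 75.48 dB

75.5 dB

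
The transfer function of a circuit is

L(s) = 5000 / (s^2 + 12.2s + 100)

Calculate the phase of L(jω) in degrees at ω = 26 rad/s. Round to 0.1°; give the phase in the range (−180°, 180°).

At s = jω = j26:
quadratic: (j26)² + 12.2·j26 + 100 = -576 + j317.2 → |·| ≈ 657.57, ∠ ≈ 151.16°
∠L = 0.00° − 151.16° = -151.16°

-151.2°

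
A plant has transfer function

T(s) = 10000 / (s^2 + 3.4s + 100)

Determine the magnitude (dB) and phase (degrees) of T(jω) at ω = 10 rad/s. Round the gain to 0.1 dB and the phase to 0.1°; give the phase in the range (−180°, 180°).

49.4 dB, -90.0°

At s = jω = j10:
quadratic: (j10)² + 3.4·j10 + 100 = 0 + j34 → |·| ≈ 34, ∠ ≈ 90.00°
|T| = 10000 / 34 ≈ 294.12
Gain = 20 log₁₀(294.12) ≈ 49.37 dB
∠T = 0.00° − 90.00° = -90.00°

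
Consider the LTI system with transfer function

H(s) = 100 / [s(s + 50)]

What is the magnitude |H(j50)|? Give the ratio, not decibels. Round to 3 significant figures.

0.0283

At s = jω = j50:
pole (s+50): 50 + j50 → |·| = √(50²+50²) = √5000 ≈ 70.711, ∠ = arctan(50/50) ≈ 45.00°
pole at origin: |s| = 50, ∠ = 90.00° (in denominator)
|H| = 100 / 3535.5 ≈ 0.028285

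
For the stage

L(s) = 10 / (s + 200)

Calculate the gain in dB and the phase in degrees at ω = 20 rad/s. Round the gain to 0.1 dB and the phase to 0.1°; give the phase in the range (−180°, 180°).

-26.1 dB, -5.7°

At s = jω = j20:
pole (s+200): 200 + j20 → |·| = √(200²+20²) = √40400 ≈ 201, ∠ = arctan(20/200) ≈ 5.71°
|L| = 10 / 201 ≈ 0.049751
Gain = 20 log₁₀(0.049751) ≈ -26.06 dB
∠L = 0.00° − 5.71° = -5.71°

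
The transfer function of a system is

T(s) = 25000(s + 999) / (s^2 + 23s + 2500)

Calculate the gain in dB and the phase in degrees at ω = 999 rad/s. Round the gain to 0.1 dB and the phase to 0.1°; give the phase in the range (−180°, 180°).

31.0 dB, -133.7°

At s = jω = j999:
zero (s+999): 999 + j999 → |·| = √(999²+999²) = √1996002 ≈ 1412.8, ∠ = arctan(999/999) ≈ 45.00°
quadratic: (j999)² + 23·j999 + 2500 = -995501 + j22977 → |·| ≈ 9.9577e+05, ∠ ≈ 178.68°
|T| = 25000 · 1412.8 / 9.9577e+05 ≈ 35.47
Gain = 20 log₁₀(35.47) ≈ 31.00 dB
∠T = 45.00° − 178.68° = -133.68°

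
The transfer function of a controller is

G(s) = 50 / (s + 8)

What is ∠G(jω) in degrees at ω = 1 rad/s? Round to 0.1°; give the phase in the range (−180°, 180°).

-7.1°

At s = jω = j1:
pole (s+8): 8 + j1 → |·| = √(8²+1²) = √65 ≈ 8.0623, ∠ = arctan(1/8) ≈ 7.13°
∠G = 0.00° − 7.13° = -7.13°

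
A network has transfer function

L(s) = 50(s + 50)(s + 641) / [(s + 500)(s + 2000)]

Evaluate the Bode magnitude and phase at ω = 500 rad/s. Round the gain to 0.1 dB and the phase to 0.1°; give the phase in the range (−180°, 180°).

22.9 dB, 63.2°

At s = jω = j500:
zero (s+50): 50 + j500 → |·| = √(50²+500²) = √252500 ≈ 502.49, ∠ = arctan(500/50) ≈ 84.29°
zero (s+641): 641 + j500 → |·| = √(641²+500²) = √660881 ≈ 812.95, ∠ = arctan(500/641) ≈ 37.96°
pole (s+500): 500 + j500 → |·| = √(500²+500²) = √500000 ≈ 707.11, ∠ = arctan(500/500) ≈ 45.00°
pole (s+2000): 2000 + j500 → |·| = √(2000²+500²) = √4250000 ≈ 2061.6, ∠ = arctan(500/2000) ≈ 14.04°
|L| = 50 · 4.085e+05 / 1.4578e+06 ≈ 14.011
Gain = 20 log₁₀(14.011) ≈ 22.93 dB
∠L = 122.25° − 59.04° = 63.21°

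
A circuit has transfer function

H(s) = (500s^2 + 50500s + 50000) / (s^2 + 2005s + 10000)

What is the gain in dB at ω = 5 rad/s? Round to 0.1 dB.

25.1 dB

Substitute s = j5:
Numerator: 500(j5)^2 + 50500(j5) + 50000 = 37500 + j252500
Denominator: (j5)^2 + 2005(j5) + 10000 = 9975 + j10025
|N| = √(37500² + 252500²) ≈ 2.5527e+05, ∠N ≈ 81.55°
|D| = √(9975² + 10025²) ≈ 14142, ∠D ≈ 45.14°
|H| = 2.5527e+05 / 14142 ≈ 18.05
Gain = 20 log₁₀(18.05) ≈ 25.13 dB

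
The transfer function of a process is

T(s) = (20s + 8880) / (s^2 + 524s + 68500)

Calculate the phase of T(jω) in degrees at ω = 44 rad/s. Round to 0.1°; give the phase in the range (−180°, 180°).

-13.4°

Substitute s = j44:
Numerator: 20(j44) + 8880 = 8880 + j880
Denominator: (j44)^2 + 524(j44) + 68500 = 66564 + j23056
|N| = √(8880² + 880²) ≈ 8923.5, ∠N ≈ 5.66°
|D| = √(66564² + 23056²) ≈ 70444, ∠D ≈ 19.10°
∠T = 5.66° − 19.10° = -13.44°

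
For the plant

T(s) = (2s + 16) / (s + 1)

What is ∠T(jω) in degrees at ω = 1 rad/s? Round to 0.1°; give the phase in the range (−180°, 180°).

-37.9°

Substitute s = j1:
Numerator: 2(j1) + 16 = 16 + j2
Denominator: (j1) + 1 = 1 + j1
|N| = √(16² + 2²) ≈ 16.125, ∠N ≈ 7.13°
|D| = √(1² + 1²) ≈ 1.4142, ∠D ≈ 45.00°
∠T = 7.13° − 45.00° = -37.87°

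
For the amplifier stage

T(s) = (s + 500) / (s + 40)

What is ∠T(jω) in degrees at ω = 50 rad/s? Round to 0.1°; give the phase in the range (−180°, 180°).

At s = jω = j50:
zero (s+500): 500 + j50 → |·| = √(500²+50²) = √252500 ≈ 502.49, ∠ = arctan(50/500) ≈ 5.71°
pole (s+40): 40 + j50 → |·| = √(40²+50²) = √4100 ≈ 64.031, ∠ = arctan(50/40) ≈ 51.34°
∠T = 5.71° − 51.34° = -45.63°

-45.6°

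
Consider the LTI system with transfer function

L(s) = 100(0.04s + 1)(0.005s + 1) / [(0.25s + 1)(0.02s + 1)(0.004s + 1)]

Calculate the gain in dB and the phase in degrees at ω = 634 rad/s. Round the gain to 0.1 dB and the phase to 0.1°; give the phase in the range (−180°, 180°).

3.7 dB, -83.4°

At ω = 634 rad/s:
zero (1 + j634·0.04) = 1 + j25.36 → |·| ≈ 25.38, ∠ ≈ 87.74°
zero (1 + j634·0.005) = 1 + j3.17 → |·| ≈ 3.324, ∠ ≈ 72.49°
pole (1 + j634·0.25) = 1 + j158.5 → |·| ≈ 158.5, ∠ ≈ 89.64°
pole (1 + j634·0.02) = 1 + j12.68 → |·| ≈ 12.719, ∠ ≈ 85.49°
pole (1 + j634·0.004) = 1 + j2.536 → |·| ≈ 2.726, ∠ ≈ 68.48°
|L| = 100 · 25.38 · 3.324 / (158.5 · 12.719 · 2.726) ≈ 1.5351
Gain = 20 log₁₀(1.5351) ≈ 3.72 dB
∠L = (87.74° + 72.49°) − (89.64° + 85.49° + 68.48°) = -83.38°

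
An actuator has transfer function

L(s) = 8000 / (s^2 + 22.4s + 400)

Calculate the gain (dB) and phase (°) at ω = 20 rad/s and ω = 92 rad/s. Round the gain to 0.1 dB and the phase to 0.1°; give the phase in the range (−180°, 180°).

At s = jω = j20:
quadratic: (j20)² + 22.4·j20 + 400 = 0 + j448 → |·| ≈ 448, ∠ ≈ 90.00°
|L| = 8000 / 448 ≈ 17.857
Gain = 20 log₁₀(17.857) ≈ 25.04 dB
∠L = 0.00° − 90.00° = -90.00°

At s = jω = j92:
quadratic: (j92)² + 22.4·j92 + 400 = -8064 + j2060.8 → |·| ≈ 8323.2, ∠ ≈ 165.66°
|L| = 8000 / 8323.2 ≈ 0.96117
Gain = 20 log₁₀(0.96117) ≈ -0.34 dB
∠L = 0.00° − 165.66° = -165.66°

ω = 20: 25.0 dB, -90.0°; ω = 92: -0.3 dB, -165.7°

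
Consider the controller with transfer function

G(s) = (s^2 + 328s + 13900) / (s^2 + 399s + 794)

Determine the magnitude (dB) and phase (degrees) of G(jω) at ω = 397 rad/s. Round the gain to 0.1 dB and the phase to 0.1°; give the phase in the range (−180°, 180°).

-1.2 dB, 3.1°

Substitute s = j397:
Numerator: (j397)^2 + 328(j397) + 13900 = -143709 + j130216
Denominator: (j397)^2 + 399(j397) + 794 = -156815 + j158403
|N| = √(143709² + 130216²) ≈ 1.9393e+05, ∠N ≈ 137.82°
|D| = √(156815² + 158403²) ≈ 2.229e+05, ∠D ≈ 134.71°
|G| = 1.9393e+05 / 2.229e+05 ≈ 0.87003
Gain = 20 log₁₀(0.87003) ≈ -1.21 dB
∠G = 137.82° − 134.71° = 3.11°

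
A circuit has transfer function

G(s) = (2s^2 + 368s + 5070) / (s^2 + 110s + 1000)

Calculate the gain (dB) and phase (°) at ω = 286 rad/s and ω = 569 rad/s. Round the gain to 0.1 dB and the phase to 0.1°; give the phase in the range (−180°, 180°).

ω = 286: 6.8 dB, -12.3°; ω = 569: 6.3 dB, -7.1°

Substitute s = j286:
Numerator: 2(j286)^2 + 368(j286) + 5070 = -158522 + j105248
Denominator: (j286)^2 + 110(j286) + 1000 = -80796 + j31460
|N| = √(158522² + 105248²) ≈ 1.9028e+05, ∠N ≈ 146.42°
|D| = √(80796² + 31460²) ≈ 86705, ∠D ≈ 158.73°
|G| = 1.9028e+05 / 86705 ≈ 2.1946
Gain = 20 log₁₀(2.1946) ≈ 6.83 dB
∠G = 146.42° − 158.73° = -12.31°

Substitute s = j569:
Numerator: 2(j569)^2 + 368(j569) + 5070 = -642452 + j209392
Denominator: (j569)^2 + 110(j569) + 1000 = -322761 + j62590
|N| = √(642452² + 209392²) ≈ 6.7571e+05, ∠N ≈ 161.95°
|D| = √(322761² + 62590²) ≈ 3.2877e+05, ∠D ≈ 169.03°
|G| = 6.7571e+05 / 3.2877e+05 ≈ 2.0553
Gain = 20 log₁₀(2.0553) ≈ 6.26 dB
∠G = 161.95° − 169.03° = -7.08°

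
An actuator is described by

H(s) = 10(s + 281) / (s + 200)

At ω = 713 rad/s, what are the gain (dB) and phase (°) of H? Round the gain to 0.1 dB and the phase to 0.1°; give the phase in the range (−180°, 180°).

At s = jω = j713:
zero (s+281): 281 + j713 → |·| = √(281²+713²) = √587330 ≈ 766.37, ∠ = arctan(713/281) ≈ 68.49°
pole (s+200): 200 + j713 → |·| = √(200²+713²) = √548369 ≈ 740.52, ∠ = arctan(713/200) ≈ 74.33°
|H| = 10 · 766.37 / 740.52 ≈ 10.349
Gain = 20 log₁₀(10.349) ≈ 20.30 dB
∠H = 68.49° − 74.33° = -5.84°

20.3 dB, -5.8°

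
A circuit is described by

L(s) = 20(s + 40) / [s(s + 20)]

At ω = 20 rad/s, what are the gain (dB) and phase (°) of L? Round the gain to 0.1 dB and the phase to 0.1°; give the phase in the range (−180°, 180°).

4.0 dB, -108.4°

At s = jω = j20:
zero (s+40): 40 + j20 → |·| = √(40²+20²) = √2000 ≈ 44.721, ∠ = arctan(20/40) ≈ 26.57°
pole (s+20): 20 + j20 → |·| = √(20²+20²) = √800 ≈ 28.284, ∠ = arctan(20/20) ≈ 45.00°
pole at origin: |s| = 20, ∠ = 90.00° (in denominator)
|L| = 20 · 44.721 / 565.68 ≈ 1.5811
Gain = 20 log₁₀(1.5811) ≈ 3.98 dB
∠L = 26.57° − 135.00° = -108.43°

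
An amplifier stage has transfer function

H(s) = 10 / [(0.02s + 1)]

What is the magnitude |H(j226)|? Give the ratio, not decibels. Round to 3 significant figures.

2.16

At ω = 226 rad/s:
pole (1 + j226·0.02) = 1 + j4.52 → |·| ≈ 4.6293, ∠ ≈ 77.52°
|H| = 10 · 1 / (4.6293) ≈ 2.1602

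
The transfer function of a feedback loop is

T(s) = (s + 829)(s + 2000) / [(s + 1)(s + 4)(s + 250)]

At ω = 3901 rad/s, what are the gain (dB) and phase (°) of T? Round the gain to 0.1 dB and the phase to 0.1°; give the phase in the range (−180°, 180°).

At s = jω = j3901:
zero (s+829): 829 + j3901 → |·| = √(829²+3901²) = √15905042 ≈ 3988.1, ∠ = arctan(3901/829) ≈ 78.00°
zero (s+2000): 2000 + j3901 → |·| = √(2000²+3901²) = √19217801 ≈ 4383.8, ∠ = arctan(3901/2000) ≈ 62.86°
pole (s+1): 1 + j3901 → |·| = √(1²+3901²) = √15217802 ≈ 3901, ∠ = arctan(3901/1) ≈ 89.99°
pole (s+4): 4 + j3901 → |·| = √(4²+3901²) = √15217817 ≈ 3901, ∠ = arctan(3901/4) ≈ 89.94°
pole (s+250): 250 + j3901 → |·| = √(250²+3901²) = √15280301 ≈ 3909, ∠ = arctan(3901/250) ≈ 86.33°
|T| = 1 · 1.7483e+07 / 5.9486e+10 ≈ 0.0002939
Gain = 20 log₁₀(0.0002939) ≈ -70.64 dB
∠T = 140.86° − 266.26° = -125.40°

-70.6 dB, -125.4°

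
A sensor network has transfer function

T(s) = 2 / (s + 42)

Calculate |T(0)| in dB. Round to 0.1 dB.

-26.4 dB

T(0) = 2 / (42) ≈ 0.047619
20 log₁₀(0.047619) ≈ -26.44 dB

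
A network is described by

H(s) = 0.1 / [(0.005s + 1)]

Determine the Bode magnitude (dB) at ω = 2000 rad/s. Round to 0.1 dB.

At ω = 2000 rad/s:
pole (1 + j2000·0.005) = 1 + j10 → |·| ≈ 10.05, ∠ ≈ 84.29°
|H| = 0.1 · 1 / (10.05) ≈ 0.0099502
Gain = 20 log₁₀(0.0099502) ≈ -40.04 dB

-40.0 dB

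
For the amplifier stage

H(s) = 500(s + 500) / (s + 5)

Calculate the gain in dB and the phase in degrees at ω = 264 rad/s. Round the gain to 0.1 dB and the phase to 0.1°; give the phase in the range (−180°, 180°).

60.6 dB, -61.1°

At s = jω = j264:
zero (s+500): 500 + j264 → |·| = √(500²+264²) = √319696 ≈ 565.42, ∠ = arctan(264/500) ≈ 27.83°
pole (s+5): 5 + j264 → |·| = √(5²+264²) = √69721 ≈ 264.05, ∠ = arctan(264/5) ≈ 88.91°
|H| = 500 · 565.42 / 264.05 ≈ 1070.7
Gain = 20 log₁₀(1070.7) ≈ 60.59 dB
∠H = 27.83° − 88.91° = -61.08°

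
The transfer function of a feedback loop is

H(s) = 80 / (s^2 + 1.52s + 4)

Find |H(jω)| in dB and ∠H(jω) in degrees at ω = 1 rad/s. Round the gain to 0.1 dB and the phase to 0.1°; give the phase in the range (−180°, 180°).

At s = jω = j1:
quadratic: (j1)² + 1.52·j1 + 4 = 3 + j1.52 → |·| ≈ 3.3631, ∠ ≈ 26.87°
|H| = 80 / 3.3631 ≈ 23.788
Gain = 20 log₁₀(23.788) ≈ 27.53 dB
∠H = 0.00° − 26.87° = -26.87°

27.5 dB, -26.9°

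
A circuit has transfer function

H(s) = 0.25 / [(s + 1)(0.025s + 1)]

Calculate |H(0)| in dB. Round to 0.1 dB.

-12.0 dB

H(0) = 0.25 · 1 / 1 = 0.25
20 log₁₀(0.25) ≈ -12.04 dB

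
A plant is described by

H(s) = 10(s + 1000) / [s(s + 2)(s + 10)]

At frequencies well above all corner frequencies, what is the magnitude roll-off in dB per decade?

Each pole contributes −20 dB/decade at high frequency; each zero contributes +20 dB/decade.
Net: 1 zero(s) − 3 pole(s) → -40 dB/decade.

-40 dB/decade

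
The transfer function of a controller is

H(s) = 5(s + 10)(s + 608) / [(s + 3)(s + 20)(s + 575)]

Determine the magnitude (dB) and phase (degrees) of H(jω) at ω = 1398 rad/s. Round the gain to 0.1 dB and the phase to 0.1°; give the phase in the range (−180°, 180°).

At s = jω = j1398:
zero (s+10): 10 + j1398 → |·| = √(10²+1398²) = √1954504 ≈ 1398, ∠ = arctan(1398/10) ≈ 89.59°
zero (s+608): 608 + j1398 → |·| = √(608²+1398²) = √2324068 ≈ 1524.5, ∠ = arctan(1398/608) ≈ 66.50°
pole (s+3): 3 + j1398 → |·| = √(3²+1398²) = √1954413 ≈ 1398, ∠ = arctan(1398/3) ≈ 89.88°
pole (s+20): 20 + j1398 → |·| = √(20²+1398²) = √1954804 ≈ 1398.1, ∠ = arctan(1398/20) ≈ 89.18°
pole (s+575): 575 + j1398 → |·| = √(575²+1398²) = √2285029 ≈ 1511.6, ∠ = arctan(1398/575) ≈ 67.64°
|H| = 5 · 2.1313e+06 / 2.9545e+09 ≈ 0.0036069
Gain = 20 log₁₀(0.0036069) ≈ -48.86 dB
∠H = 156.09° − 246.70° = -90.61°

-48.9 dB, -90.6°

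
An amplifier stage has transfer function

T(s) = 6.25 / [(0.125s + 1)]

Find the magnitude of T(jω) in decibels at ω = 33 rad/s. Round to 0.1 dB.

At ω = 33 rad/s:
pole (1 + j33·0.125) = 1 + j4.125 → |·| ≈ 4.2445, ∠ ≈ 76.37°
|T| = 6.25 · 1 / (4.2445) ≈ 1.4725
Gain = 20 log₁₀(1.4725) ≈ 3.36 dB

3.4 dB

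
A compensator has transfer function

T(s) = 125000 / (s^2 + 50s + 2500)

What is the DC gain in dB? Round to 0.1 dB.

T(0) = 125000 / 2500 = 50
20 log₁₀(50) ≈ 33.98 dB

34.0 dB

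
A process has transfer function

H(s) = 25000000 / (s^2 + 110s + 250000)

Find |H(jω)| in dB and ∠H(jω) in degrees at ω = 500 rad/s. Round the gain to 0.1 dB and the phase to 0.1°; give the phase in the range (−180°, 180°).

53.2 dB, -90.0°

At s = jω = j500:
quadratic: (j500)² + 110·j500 + 250000 = 0 + j55000 → |·| ≈ 55000, ∠ ≈ 90.00°
|H| = 25000000 / 55000 ≈ 454.55
Gain = 20 log₁₀(454.55) ≈ 53.15 dB
∠H = 0.00° − 90.00° = -90.00°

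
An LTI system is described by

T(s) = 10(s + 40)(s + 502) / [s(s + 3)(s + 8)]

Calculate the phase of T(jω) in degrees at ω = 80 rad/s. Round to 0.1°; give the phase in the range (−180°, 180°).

At s = jω = j80:
zero (s+40): 40 + j80 → |·| = √(40²+80²) = √8000 ≈ 89.443, ∠ = arctan(80/40) ≈ 63.43°
zero (s+502): 502 + j80 → |·| = √(502²+80²) = √258404 ≈ 508.33, ∠ = arctan(80/502) ≈ 9.05°
pole (s+3): 3 + j80 → |·| = √(3²+80²) = √6409 ≈ 80.056, ∠ = arctan(80/3) ≈ 87.85°
pole (s+8): 8 + j80 → |·| = √(8²+80²) = √6464 ≈ 80.399, ∠ = arctan(80/8) ≈ 84.29°
pole at origin: |s| = 80, ∠ = 90.00° (in denominator)
∠T = 72.48° − 262.14° = -189.66° ≡ 170.34° (principal value)

170.3°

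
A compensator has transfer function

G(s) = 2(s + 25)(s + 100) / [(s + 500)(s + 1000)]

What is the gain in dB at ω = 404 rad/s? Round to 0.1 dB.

At s = jω = j404:
zero (s+25): 25 + j404 → |·| = √(25²+404²) = √163841 ≈ 404.77, ∠ = arctan(404/25) ≈ 86.46°
zero (s+100): 100 + j404 → |·| = √(100²+404²) = √173216 ≈ 416.19, ∠ = arctan(404/100) ≈ 76.10°
pole (s+500): 500 + j404 → |·| = √(500²+404²) = √413216 ≈ 642.82, ∠ = arctan(404/500) ≈ 38.94°
pole (s+1000): 1000 + j404 → |·| = √(1000²+404²) = √1163216 ≈ 1078.5, ∠ = arctan(404/1000) ≈ 22.00°
|G| = 2 · 1.6846e+05 / 6.9328e+05 ≈ 0.48598
Gain = 20 log₁₀(0.48598) ≈ -6.27 dB

-6.3 dB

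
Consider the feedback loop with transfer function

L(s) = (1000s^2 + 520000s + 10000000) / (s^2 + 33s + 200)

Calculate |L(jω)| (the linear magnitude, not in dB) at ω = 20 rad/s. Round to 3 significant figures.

2.05e+04

Substitute s = j20:
Numerator: 1000(j20)^2 + 520000(j20) + 10000000 = 9600000 + j10400000
Denominator: (j20)^2 + 33(j20) + 200 = -200 + j660
|N| = √(9600000² + 10400000²) ≈ 1.4153e+07, ∠N ≈ 47.29°
|D| = √(200² + 660²) ≈ 689.64, ∠D ≈ 106.86°
|L| = 1.4153e+07 / 689.64 ≈ 20522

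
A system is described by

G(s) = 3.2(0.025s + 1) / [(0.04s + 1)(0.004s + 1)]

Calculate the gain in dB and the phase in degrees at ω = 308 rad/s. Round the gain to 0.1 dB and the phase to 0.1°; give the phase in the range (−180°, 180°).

2.1 dB, -53.7°

At ω = 308 rad/s:
zero (1 + j308·0.025) = 1 + j7.7 → |·| ≈ 7.7647, ∠ ≈ 82.60°
pole (1 + j308·0.04) = 1 + j12.32 → |·| ≈ 12.361, ∠ ≈ 85.36°
pole (1 + j308·0.004) = 1 + j1.232 → |·| ≈ 1.5868, ∠ ≈ 50.93°
|G| = 3.2 · 7.7647 / (12.361 · 1.5868) ≈ 1.2668
Gain = 20 log₁₀(1.2668) ≈ 2.05 dB
∠G = (82.60°) − (85.36° + 50.93°) = -53.69°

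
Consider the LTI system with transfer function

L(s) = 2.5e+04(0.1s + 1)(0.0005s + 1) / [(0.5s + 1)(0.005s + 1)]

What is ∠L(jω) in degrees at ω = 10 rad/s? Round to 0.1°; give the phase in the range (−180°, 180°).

-36.3°

At ω = 10 rad/s:
zero (1 + j10·0.1) = 1 + j1 → |·| ≈ 1.4142, ∠ ≈ 45.00°
zero (1 + j10·0.0005) = 1 + j0.005 → |·| ≈ 1, ∠ ≈ 0.29°
pole (1 + j10·0.5) = 1 + j5 → |·| ≈ 5.099, ∠ ≈ 78.69°
pole (1 + j10·0.005) = 1 + j0.05 → |·| ≈ 1.0012, ∠ ≈ 2.86°
∠L = (45.00° + 0.29°) − (78.69° + 2.86°) = -36.26°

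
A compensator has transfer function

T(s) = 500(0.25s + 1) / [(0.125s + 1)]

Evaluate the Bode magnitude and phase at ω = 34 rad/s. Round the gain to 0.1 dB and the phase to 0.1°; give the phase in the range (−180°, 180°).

59.8 dB, 6.5°

At ω = 34 rad/s:
zero (1 + j34·0.25) = 1 + j8.5 → |·| ≈ 8.5586, ∠ ≈ 83.29°
pole (1 + j34·0.125) = 1 + j4.25 → |·| ≈ 4.3661, ∠ ≈ 76.76°
|T| = 500 · 8.5586 / (4.3661) ≈ 980.12
Gain = 20 log₁₀(980.12) ≈ 59.83 dB
∠T = (83.29°) − (76.76°) = 6.53°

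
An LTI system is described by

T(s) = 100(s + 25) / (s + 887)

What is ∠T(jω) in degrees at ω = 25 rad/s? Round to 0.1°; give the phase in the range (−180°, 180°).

At s = jω = j25:
zero (s+25): 25 + j25 → |·| = √(25²+25²) = √1250 ≈ 35.355, ∠ = arctan(25/25) ≈ 45.00°
pole (s+887): 887 + j25 → |·| = √(887²+25²) = √787394 ≈ 887.35, ∠ = arctan(25/887) ≈ 1.61°
∠T = 45.00° − 1.61° = 43.39°

43.4°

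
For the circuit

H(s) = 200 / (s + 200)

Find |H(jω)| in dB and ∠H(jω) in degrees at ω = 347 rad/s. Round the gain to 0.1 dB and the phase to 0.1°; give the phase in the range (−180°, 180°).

Substitute s = j347:
Numerator: 200 = 200 + j0
Denominator: (j347) + 200 = 200 + j347
|N| = √(200² + 0²) ≈ 200, ∠N ≈ 0.00°
|D| = √(200² + 347²) ≈ 400.51, ∠D ≈ 60.04°
|H| = 200 / 400.51 ≈ 0.49936
Gain = 20 log₁₀(0.49936) ≈ -6.03 dB
∠H = 0.00° − 60.04° = -60.04°

-6.0 dB, -60.0°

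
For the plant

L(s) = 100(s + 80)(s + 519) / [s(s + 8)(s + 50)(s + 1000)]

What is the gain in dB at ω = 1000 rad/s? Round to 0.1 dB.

At s = jω = j1000:
zero (s+80): 80 + j1000 → |·| = √(80²+1000²) = √1006400 ≈ 1003.2, ∠ = arctan(1000/80) ≈ 85.43°
zero (s+519): 519 + j1000 → |·| = √(519²+1000²) = √1269361 ≈ 1126.7, ∠ = arctan(1000/519) ≈ 62.57°
pole (s+8): 8 + j1000 → |·| = √(8²+1000²) = √1000064 ≈ 1000, ∠ = arctan(1000/8) ≈ 89.54°
pole (s+50): 50 + j1000 → |·| = √(50²+1000²) = √1002500 ≈ 1001.2, ∠ = arctan(1000/50) ≈ 87.14°
pole (s+1000): 1000 + j1000 → |·| = √(1000²+1000²) = √2000000 ≈ 1414.2, ∠ = arctan(1000/1000) ≈ 45.00°
pole at origin: |s| = 1000, ∠ = 90.00° (in denominator)
|L| = 100 · 1.1303e+06 / 1.4159e+12 ≈ 7.9829e-05
Gain = 20 log₁₀(7.9829e-05) ≈ -81.96 dB

-82.0 dB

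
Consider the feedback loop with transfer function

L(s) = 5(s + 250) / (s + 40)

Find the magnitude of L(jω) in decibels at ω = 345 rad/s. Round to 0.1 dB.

15.8 dB

At s = jω = j345:
zero (s+250): 250 + j345 → |·| = √(250²+345²) = √181525 ≈ 426.06, ∠ = arctan(345/250) ≈ 54.07°
pole (s+40): 40 + j345 → |·| = √(40²+345²) = √120625 ≈ 347.31, ∠ = arctan(345/40) ≈ 83.39°
|L| = 5 · 426.06 / 347.31 ≈ 6.1337
Gain = 20 log₁₀(6.1337) ≈ 15.75 dB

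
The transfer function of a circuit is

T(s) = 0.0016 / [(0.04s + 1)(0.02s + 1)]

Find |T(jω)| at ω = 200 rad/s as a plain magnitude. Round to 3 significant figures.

4.81e-05

At ω = 200 rad/s:
pole (1 + j200·0.04) = 1 + j8 → |·| ≈ 8.0623, ∠ ≈ 82.87°
pole (1 + j200·0.02) = 1 + j4 → |·| ≈ 4.1231, ∠ ≈ 75.96°
|T| = 0.0016 · 1 / (8.0623 · 4.1231) ≈ 4.8132e-05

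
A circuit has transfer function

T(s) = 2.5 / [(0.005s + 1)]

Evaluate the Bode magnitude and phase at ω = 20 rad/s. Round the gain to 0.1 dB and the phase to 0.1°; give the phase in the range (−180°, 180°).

7.9 dB, -5.7°

At ω = 20 rad/s:
pole (1 + j20·0.005) = 1 + j0.1 → |·| ≈ 1.005, ∠ ≈ 5.71°
|T| = 2.5 · 1 / (1.005) ≈ 2.4876
Gain = 20 log₁₀(2.4876) ≈ 7.92 dB
∠T = (0°) − (5.71°) = -5.71°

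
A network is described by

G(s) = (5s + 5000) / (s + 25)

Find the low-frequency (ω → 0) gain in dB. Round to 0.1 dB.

46.0 dB

G(0) = 5000 / 25 = 200
20 log₁₀(200) ≈ 46.02 dB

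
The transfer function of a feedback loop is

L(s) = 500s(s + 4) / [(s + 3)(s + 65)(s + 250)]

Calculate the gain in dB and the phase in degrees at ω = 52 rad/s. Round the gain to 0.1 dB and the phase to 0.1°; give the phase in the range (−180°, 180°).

1.8 dB, 38.5°

At s = jω = j52:
zero (s+4): 4 + j52 → |·| = √(4²+52²) = √2720 ≈ 52.154, ∠ = arctan(52/4) ≈ 85.60°
zero at origin: s = j52 → |·| = 52, ∠ = 90.00°
pole (s+3): 3 + j52 → |·| = √(3²+52²) = √2713 ≈ 52.086, ∠ = arctan(52/3) ≈ 86.70°
pole (s+65): 65 + j52 → |·| = √(65²+52²) = √6929 ≈ 83.241, ∠ = arctan(52/65) ≈ 38.66°
pole (s+250): 250 + j52 → |·| = √(250²+52²) = √65204 ≈ 255.35, ∠ = arctan(52/250) ≈ 11.75°
|L| = 500 · 2712 / 1.1071e+06 ≈ 1.2248
Gain = 20 log₁₀(1.2248) ≈ 1.76 dB
∠L = 175.60° − 137.11° = 38.49°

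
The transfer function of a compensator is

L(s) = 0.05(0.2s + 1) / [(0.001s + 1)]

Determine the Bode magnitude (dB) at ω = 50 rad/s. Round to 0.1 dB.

-6.0 dB

At ω = 50 rad/s:
zero (1 + j50·0.2) = 1 + j10 → |·| ≈ 10.05, ∠ ≈ 84.29°
pole (1 + j50·0.001) = 1 + j0.05 → |·| ≈ 1.0012, ∠ ≈ 2.86°
|L| = 0.05 · 10.05 / (1.0012) ≈ 0.5019
Gain = 20 log₁₀(0.5019) ≈ -5.99 dB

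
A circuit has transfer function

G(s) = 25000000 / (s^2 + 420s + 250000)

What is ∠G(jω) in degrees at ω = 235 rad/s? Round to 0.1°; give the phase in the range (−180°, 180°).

At s = jω = j235:
quadratic: (j235)² + 420·j235 + 250000 = 194775 + j98700 → |·| ≈ 2.1836e+05, ∠ ≈ 26.87°
∠G = 0.00° − 26.87° = -26.87°

-26.9°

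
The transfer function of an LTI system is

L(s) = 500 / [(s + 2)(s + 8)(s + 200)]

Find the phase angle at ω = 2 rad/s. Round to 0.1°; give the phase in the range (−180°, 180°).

At s = jω = j2:
pole (s+2): 2 + j2 → |·| = √(2²+2²) = √8 ≈ 2.8284, ∠ = arctan(2/2) ≈ 45.00°
pole (s+8): 8 + j2 → |·| = √(8²+2²) = √68 ≈ 8.2462, ∠ = arctan(2/8) ≈ 14.04°
pole (s+200): 200 + j2 → |·| = √(200²+2²) = √40004 ≈ 200.01, ∠ = arctan(2/200) ≈ 0.57°
∠L = 0.00° − 59.61° = -59.61°

-59.6°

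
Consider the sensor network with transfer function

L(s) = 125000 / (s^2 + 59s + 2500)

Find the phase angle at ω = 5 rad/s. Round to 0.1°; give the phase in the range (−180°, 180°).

At s = jω = j5:
quadratic: (j5)² + 59·j5 + 2500 = 2475 + j295 → |·| ≈ 2492.5, ∠ ≈ 6.80°
∠L = 0.00° − 6.80° = -6.80°

-6.8°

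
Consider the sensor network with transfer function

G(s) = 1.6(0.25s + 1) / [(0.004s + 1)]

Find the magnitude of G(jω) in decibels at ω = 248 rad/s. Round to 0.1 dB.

37.0 dB

At ω = 248 rad/s:
zero (1 + j248·0.25) = 1 + j62 → |·| ≈ 62.008, ∠ ≈ 89.08°
pole (1 + j248·0.004) = 1 + j0.992 → |·| ≈ 1.4086, ∠ ≈ 44.77°
|G| = 1.6 · 62.008 / (1.4086) ≈ 70.434
Gain = 20 log₁₀(70.434) ≈ 36.96 dB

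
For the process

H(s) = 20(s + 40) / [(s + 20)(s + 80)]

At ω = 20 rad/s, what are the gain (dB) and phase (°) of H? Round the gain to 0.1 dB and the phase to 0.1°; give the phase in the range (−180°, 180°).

-8.3 dB, -32.5°

At s = jω = j20:
zero (s+40): 40 + j20 → |·| = √(40²+20²) = √2000 ≈ 44.721, ∠ = arctan(20/40) ≈ 26.57°
pole (s+20): 20 + j20 → |·| = √(20²+20²) = √800 ≈ 28.284, ∠ = arctan(20/20) ≈ 45.00°
pole (s+80): 80 + j20 → |·| = √(80²+20²) = √6800 ≈ 82.462, ∠ = arctan(20/80) ≈ 14.04°
|H| = 20 · 44.721 / 2332.4 ≈ 0.38348
Gain = 20 log₁₀(0.38348) ≈ -8.33 dB
∠H = 26.57° − 59.04° = -32.47°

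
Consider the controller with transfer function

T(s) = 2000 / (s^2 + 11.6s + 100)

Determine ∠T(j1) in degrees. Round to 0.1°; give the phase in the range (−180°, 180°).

-6.7°

At s = jω = j1:
quadratic: (j1)² + 11.6·j1 + 100 = 99 + j11.6 → |·| ≈ 99.677, ∠ ≈ 6.68°
∠T = 0.00° − 6.68° = -6.68°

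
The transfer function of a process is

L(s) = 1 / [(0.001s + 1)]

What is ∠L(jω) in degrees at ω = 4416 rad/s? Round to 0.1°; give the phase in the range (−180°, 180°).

At ω = 4416 rad/s:
pole (1 + j4416·0.001) = 1 + j4.416 → |·| ≈ 4.5278, ∠ ≈ 77.24°
∠L = (0°) − (77.24°) = -77.24°

-77.2°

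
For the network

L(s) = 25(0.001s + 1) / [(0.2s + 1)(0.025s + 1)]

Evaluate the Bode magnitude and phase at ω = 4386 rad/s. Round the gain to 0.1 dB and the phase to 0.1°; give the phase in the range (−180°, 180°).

-58.6 dB, -102.3°

At ω = 4386 rad/s:
zero (1 + j4386·0.001) = 1 + j4.386 → |·| ≈ 4.4986, ∠ ≈ 77.16°
pole (1 + j4386·0.2) = 1 + j877.2 → |·| ≈ 877.2, ∠ ≈ 89.93°
pole (1 + j4386·0.025) = 1 + j109.65 → |·| ≈ 109.65, ∠ ≈ 89.48°
|L| = 25 · 4.4986 / (877.2 · 109.65) ≈ 0.0011693
Gain = 20 log₁₀(0.0011693) ≈ -58.64 dB
∠L = (77.16°) − (89.93° + 89.48°) = -102.25°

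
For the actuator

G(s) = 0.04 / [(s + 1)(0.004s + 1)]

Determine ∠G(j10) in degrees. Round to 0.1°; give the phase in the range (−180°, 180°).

At ω = 10 rad/s:
pole (1 + j10·1) = 1 + j10 → |·| ≈ 10.05, ∠ ≈ 84.29°
pole (1 + j10·0.004) = 1 + j0.04 → |·| ≈ 1.0008, ∠ ≈ 2.29°
∠G = (0°) − (84.29° + 2.29°) = -86.58°

-86.6°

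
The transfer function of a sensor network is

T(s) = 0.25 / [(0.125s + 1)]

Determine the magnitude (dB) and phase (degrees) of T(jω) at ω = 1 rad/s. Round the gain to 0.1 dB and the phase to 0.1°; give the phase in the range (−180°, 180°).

At ω = 1 rad/s:
pole (1 + j1·0.125) = 1 + j0.125 → |·| ≈ 1.0078, ∠ ≈ 7.13°
|T| = 0.25 · 1 / (1.0078) ≈ 0.24807
Gain = 20 log₁₀(0.24807) ≈ -12.11 dB
∠T = (0°) − (7.13°) = -7.13°

-12.1 dB, -7.1°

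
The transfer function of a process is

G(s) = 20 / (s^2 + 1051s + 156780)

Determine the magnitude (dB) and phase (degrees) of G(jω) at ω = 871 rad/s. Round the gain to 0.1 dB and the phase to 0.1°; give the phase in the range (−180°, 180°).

-94.8 dB, -123.3°

Substitute s = j871:
Numerator: 20 = 20 + j0
Denominator: (j871)^2 + 1051(j871) + 156780 = -601861 + j915421
|N| = √(20² + 0²) ≈ 20, ∠N ≈ 0.00°
|D| = √(601861² + 915421²) ≈ 1.0956e+06, ∠D ≈ 123.32°
|G| = 20 / 1.0956e+06 ≈ 1.8255e-05
Gain = 20 log₁₀(1.8255e-05) ≈ -94.77 dB
∠G = 0.00° − 123.32° = -123.32°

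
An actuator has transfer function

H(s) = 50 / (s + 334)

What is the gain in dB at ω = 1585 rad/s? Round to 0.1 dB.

At s = jω = j1585:
pole (s+334): 334 + j1585 → |·| = √(334²+1585²) = √2623781 ≈ 1619.8, ∠ = arctan(1585/334) ≈ 78.10°
|H| = 50 / 1619.8 ≈ 0.030868
Gain = 20 log₁₀(0.030868) ≈ -30.21 dB

-30.2 dB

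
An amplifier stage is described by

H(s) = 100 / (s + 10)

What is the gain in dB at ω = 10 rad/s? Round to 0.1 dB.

At s = jω = j10:
pole (s+10): 10 + j10 → |·| = √(10²+10²) = √200 ≈ 14.142, ∠ = arctan(10/10) ≈ 45.00°
|H| = 100 / 14.142 ≈ 7.0711
Gain = 20 log₁₀(7.0711) ≈ 16.99 dB

17.0 dB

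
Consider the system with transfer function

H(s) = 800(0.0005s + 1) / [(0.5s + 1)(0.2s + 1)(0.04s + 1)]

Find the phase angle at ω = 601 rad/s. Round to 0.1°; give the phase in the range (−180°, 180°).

109.8°

At ω = 601 rad/s:
zero (1 + j601·0.0005) = 1 + j0.3005 → |·| ≈ 1.0442, ∠ ≈ 16.73°
pole (1 + j601·0.5) = 1 + j300.5 → |·| ≈ 300.5, ∠ ≈ 89.81°
pole (1 + j601·0.2) = 1 + j120.2 → |·| ≈ 120.2, ∠ ≈ 89.52°
pole (1 + j601·0.04) = 1 + j24.04 → |·| ≈ 24.061, ∠ ≈ 87.62°
∠H = (16.73°) − (89.81° + 89.52° + 87.62°) = -250.22° ≡ 109.78° (principal value)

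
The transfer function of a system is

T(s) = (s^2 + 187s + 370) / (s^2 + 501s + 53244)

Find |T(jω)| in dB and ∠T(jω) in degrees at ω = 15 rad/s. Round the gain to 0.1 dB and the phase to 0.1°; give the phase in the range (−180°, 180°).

-25.6 dB, 79.0°

Substitute s = j15:
Numerator: (j15)^2 + 187(j15) + 370 = 145 + j2805
Denominator: (j15)^2 + 501(j15) + 53244 = 53019 + j7515
|N| = √(145² + 2805²) ≈ 2808.7, ∠N ≈ 87.04°
|D| = √(53019² + 7515²) ≈ 53549, ∠D ≈ 8.07°
|T| = 2808.7 / 53549 ≈ 0.052451
Gain = 20 log₁₀(0.052451) ≈ -25.60 dB
∠T = 87.04° − 8.07° = 78.97°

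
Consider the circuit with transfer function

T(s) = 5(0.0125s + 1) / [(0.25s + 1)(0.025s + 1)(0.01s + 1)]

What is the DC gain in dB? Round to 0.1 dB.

14.0 dB

T(0) = 5 · 1 / 1 = 5
20 log₁₀(5) ≈ 13.98 dB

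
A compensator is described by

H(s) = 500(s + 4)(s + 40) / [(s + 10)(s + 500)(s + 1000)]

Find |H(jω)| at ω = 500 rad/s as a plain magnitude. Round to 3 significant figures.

At s = jω = j500:
zero (s+4): 4 + j500 → |·| = √(4²+500²) = √250016 ≈ 500.02, ∠ = arctan(500/4) ≈ 89.54°
zero (s+40): 40 + j500 → |·| = √(40²+500²) = √251600 ≈ 501.6, ∠ = arctan(500/40) ≈ 85.43°
pole (s+10): 10 + j500 → |·| = √(10²+500²) = √250100 ≈ 500.1, ∠ = arctan(500/10) ≈ 88.85°
pole (s+500): 500 + j500 → |·| = √(500²+500²) = √500000 ≈ 707.11, ∠ = arctan(500/500) ≈ 45.00°
pole (s+1000): 1000 + j500 → |·| = √(1000²+500²) = √1250000 ≈ 1118, ∠ = arctan(500/1000) ≈ 26.57°
|H| = 500 · 2.5081e+05 / 3.9535e+08 ≈ 0.3172

0.317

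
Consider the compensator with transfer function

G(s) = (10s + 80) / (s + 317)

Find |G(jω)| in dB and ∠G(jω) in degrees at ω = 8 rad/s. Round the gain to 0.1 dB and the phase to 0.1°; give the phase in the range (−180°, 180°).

-9.0 dB, 43.6°

Substitute s = j8:
Numerator: 10(j8) + 80 = 80 + j80
Denominator: (j8) + 317 = 317 + j8
|N| = √(80² + 80²) ≈ 113.14, ∠N ≈ 45.00°
|D| = √(317² + 8²) ≈ 317.1, ∠D ≈ 1.45°
|G| = 113.14 / 317.1 ≈ 0.3568
Gain = 20 log₁₀(0.3568) ≈ -8.95 dB
∠G = 45.00° − 1.45° = 43.55°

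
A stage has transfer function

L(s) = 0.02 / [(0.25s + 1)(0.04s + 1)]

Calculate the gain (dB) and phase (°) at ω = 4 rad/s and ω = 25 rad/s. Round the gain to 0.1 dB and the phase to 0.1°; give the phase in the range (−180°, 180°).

At ω = 4 rad/s:
pole (1 + j4·0.25) = 1 + j1 → |·| ≈ 1.4142, ∠ ≈ 45.00°
pole (1 + j4·0.04) = 1 + j0.16 → |·| ≈ 1.0127, ∠ ≈ 9.09°
|L| = 0.02 · 1 / (1.4142 · 1.0127) ≈ 0.013965
Gain = 20 log₁₀(0.013965) ≈ -37.10 dB
∠L = (0°) − (45.00° + 9.09°) = -54.09°

At ω = 25 rad/s:
pole (1 + j25·0.25) = 1 + j6.25 → |·| ≈ 6.3295, ∠ ≈ 80.91°
pole (1 + j25·0.04) = 1 + j1 → |·| ≈ 1.4142, ∠ ≈ 45.00°
|L| = 0.02 · 1 / (6.3295 · 1.4142) ≈ 0.0022343
Gain = 20 log₁₀(0.0022343) ≈ -53.02 dB
∠L = (0°) − (80.91° + 45.00°) = -125.91°

ω = 4: -37.1 dB, -54.1°; ω = 25: -53.0 dB, -125.9°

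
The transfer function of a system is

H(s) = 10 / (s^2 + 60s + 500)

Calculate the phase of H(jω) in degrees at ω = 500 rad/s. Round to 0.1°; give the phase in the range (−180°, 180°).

-173.1°

Substitute s = j500:
Numerator: 10 = 10 + j0
Denominator: (j500)^2 + 60(j500) + 500 = -249500 + j30000
|N| = √(10² + 0²) ≈ 10, ∠N ≈ 0.00°
|D| = √(249500² + 30000²) ≈ 2.513e+05, ∠D ≈ 173.14°
∠H = 0.00° − 173.14° = -173.14°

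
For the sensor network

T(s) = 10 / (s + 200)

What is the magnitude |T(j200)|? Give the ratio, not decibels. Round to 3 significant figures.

Substitute s = j200:
Numerator: 10 = 10 + j0
Denominator: (j200) + 200 = 200 + j200
|N| = √(10² + 0²) ≈ 10, ∠N ≈ 0.00°
|D| = √(200² + 200²) ≈ 282.84, ∠D ≈ 45.00°
|T| = 10 / 282.84 ≈ 0.035356

0.0354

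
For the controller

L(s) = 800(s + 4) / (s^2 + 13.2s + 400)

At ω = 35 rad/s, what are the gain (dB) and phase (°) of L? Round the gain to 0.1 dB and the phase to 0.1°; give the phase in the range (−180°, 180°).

At s = jω = j35:
zero (s+4): 4 + j35 → |·| = √(4²+35²) = √1241 ≈ 35.228, ∠ = arctan(35/4) ≈ 83.48°
quadratic: (j35)² + 13.2·j35 + 400 = -825 + j462 → |·| ≈ 945.55, ∠ ≈ 150.75°
|L| = 800 · 35.228 / 945.55 ≈ 29.805
Gain = 20 log₁₀(29.805) ≈ 29.49 dB
∠L = 83.48° − 150.75° = -67.27°

29.5 dB, -67.3°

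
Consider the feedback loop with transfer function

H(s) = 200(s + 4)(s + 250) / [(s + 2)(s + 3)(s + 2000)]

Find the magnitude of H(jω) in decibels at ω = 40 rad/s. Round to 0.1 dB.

-4.0 dB

At s = jω = j40:
zero (s+4): 4 + j40 → |·| = √(4²+40²) = √1616 ≈ 40.2, ∠ = arctan(40/4) ≈ 84.29°
zero (s+250): 250 + j40 → |·| = √(250²+40²) = √64100 ≈ 253.18, ∠ = arctan(40/250) ≈ 9.09°
pole (s+2): 2 + j40 → |·| = √(2²+40²) = √1604 ≈ 40.05, ∠ = arctan(40/2) ≈ 87.14°
pole (s+3): 3 + j40 → |·| = √(3²+40²) = √1609 ≈ 40.112, ∠ = arctan(40/3) ≈ 85.71°
pole (s+2000): 2000 + j40 → |·| = √(2000²+40²) = √4001600 ≈ 2000.4, ∠ = arctan(40/2000) ≈ 1.15°
|H| = 200 · 10178 / 3.2136e+06 ≈ 0.63343
Gain = 20 log₁₀(0.63343) ≈ -3.97 dB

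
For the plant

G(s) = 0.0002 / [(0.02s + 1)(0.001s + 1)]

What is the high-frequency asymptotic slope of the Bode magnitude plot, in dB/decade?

-40 dB/decade

Each pole contributes −20 dB/decade at high frequency; each zero contributes +20 dB/decade.
Net: 0 zero(s) − 2 pole(s) → -40 dB/decade.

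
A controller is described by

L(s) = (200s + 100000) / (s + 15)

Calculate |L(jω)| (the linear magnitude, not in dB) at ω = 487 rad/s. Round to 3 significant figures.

Substitute s = j487:
Numerator: 200(j487) + 100000 = 100000 + j97400
Denominator: (j487) + 15 = 15 + j487
|N| = √(100000² + 97400²) ≈ 1.3959e+05, ∠N ≈ 44.25°
|D| = √(15² + 487²) ≈ 487.23, ∠D ≈ 88.24°
|L| = 1.3959e+05 / 487.23 ≈ 286.5

287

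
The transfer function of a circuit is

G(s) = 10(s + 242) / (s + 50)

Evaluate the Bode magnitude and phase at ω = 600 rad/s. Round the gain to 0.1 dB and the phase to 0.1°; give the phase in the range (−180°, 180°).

At s = jω = j600:
zero (s+242): 242 + j600 → |·| = √(242²+600²) = √418564 ≈ 646.97, ∠ = arctan(600/242) ≈ 68.03°
pole (s+50): 50 + j600 → |·| = √(50²+600²) = √362500 ≈ 602.08, ∠ = arctan(600/50) ≈ 85.24°
|G| = 10 · 646.97 / 602.08 ≈ 10.746
Gain = 20 log₁₀(10.746) ≈ 20.62 dB
∠G = 68.03° − 85.24° = -17.21°

20.6 dB, -17.2°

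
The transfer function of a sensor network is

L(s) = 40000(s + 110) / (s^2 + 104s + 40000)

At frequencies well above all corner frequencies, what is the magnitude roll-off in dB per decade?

Each pole contributes −20 dB/decade at high frequency; each zero contributes +20 dB/decade.
Net: 1 zero(s) − 2 pole(s) → -20 dB/decade.

-20 dB/decade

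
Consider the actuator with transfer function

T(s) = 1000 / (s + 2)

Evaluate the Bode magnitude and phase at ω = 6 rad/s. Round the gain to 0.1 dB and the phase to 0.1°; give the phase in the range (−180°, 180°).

44.0 dB, -71.6°

Substitute s = j6:
Numerator: 1000 = 1000 + j0
Denominator: (j6) + 2 = 2 + j6
|N| = √(1000² + 0²) ≈ 1000, ∠N ≈ 0.00°
|D| = √(2² + 6²) ≈ 6.3246, ∠D ≈ 71.57°
|T| = 1000 / 6.3246 ≈ 158.11
Gain = 20 log₁₀(158.11) ≈ 43.98 dB
∠T = 0.00° − 71.57° = -71.57°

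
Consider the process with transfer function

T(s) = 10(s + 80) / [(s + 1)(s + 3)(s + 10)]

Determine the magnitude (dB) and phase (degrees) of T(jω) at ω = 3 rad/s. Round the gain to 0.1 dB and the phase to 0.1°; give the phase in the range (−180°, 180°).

At s = jω = j3:
zero (s+80): 80 + j3 → |·| = √(80²+3²) = √6409 ≈ 80.056, ∠ = arctan(3/80) ≈ 2.15°
pole (s+1): 1 + j3 → |·| = √(1²+3²) = √10 ≈ 3.1623, ∠ = arctan(3/1) ≈ 71.57°
pole (s+3): 3 + j3 → |·| = √(3²+3²) = √18 ≈ 4.2426, ∠ = arctan(3/3) ≈ 45.00°
pole (s+10): 10 + j3 → |·| = √(10²+3²) = √109 ≈ 10.44, ∠ = arctan(3/10) ≈ 16.70°
|T| = 10 · 80.056 / 140.07 ≈ 5.7154
Gain = 20 log₁₀(5.7154) ≈ 15.14 dB
∠T = 2.15° − 133.27° = -131.12°

15.1 dB, -131.1°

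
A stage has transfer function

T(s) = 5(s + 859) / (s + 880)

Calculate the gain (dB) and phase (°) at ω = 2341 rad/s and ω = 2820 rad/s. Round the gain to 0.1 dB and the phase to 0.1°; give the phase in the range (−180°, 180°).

At s = jω = j2341:
zero (s+859): 859 + j2341 → |·| = √(859²+2341²) = √6218162 ≈ 2493.6, ∠ = arctan(2341/859) ≈ 69.85°
pole (s+880): 880 + j2341 → |·| = √(880²+2341²) = √6254681 ≈ 2500.9, ∠ = arctan(2341/880) ≈ 69.40°
|T| = 5 · 2493.6 / 2500.9 ≈ 4.9854
Gain = 20 log₁₀(4.9854) ≈ 13.95 dB
∠T = 69.85° − 69.40° = 0.45°

At s = jω = j2820:
zero (s+859): 859 + j2820 → |·| = √(859²+2820²) = √8690281 ≈ 2947.9, ∠ = arctan(2820/859) ≈ 73.06°
pole (s+880): 880 + j2820 → |·| = √(880²+2820²) = √8726800 ≈ 2954.1, ∠ = arctan(2820/880) ≈ 72.67°
|T| = 5 · 2947.9 / 2954.1 ≈ 4.9895
Gain = 20 log₁₀(4.9895) ≈ 13.96 dB
∠T = 73.06° − 72.67° = 0.39°

ω = 2341: 14.0 dB, 0.5°; ω = 2820: 14.0 dB, 0.4°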